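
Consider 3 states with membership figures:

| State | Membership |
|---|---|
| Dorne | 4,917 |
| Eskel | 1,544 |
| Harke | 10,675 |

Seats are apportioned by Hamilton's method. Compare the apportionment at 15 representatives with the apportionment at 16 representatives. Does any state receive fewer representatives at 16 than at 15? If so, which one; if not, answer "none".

At 15 seats: Dorne 4, Eskel 2, Harke 9.
At 16 seats: Dorne 5, Eskel 1, Harke 10.
Eskel drops from 2 to 1.

Eskel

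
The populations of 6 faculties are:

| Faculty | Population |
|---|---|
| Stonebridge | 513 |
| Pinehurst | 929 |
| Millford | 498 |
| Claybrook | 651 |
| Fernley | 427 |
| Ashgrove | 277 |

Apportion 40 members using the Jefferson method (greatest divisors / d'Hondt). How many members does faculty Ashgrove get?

Standard divisor 3295/40 ≈ 82.375; standard quotas: Stonebridge 6.228, Pinehurst 11.278, Millford 6.046, Claybrook 7.903, Fernley 5.184, Ashgrove 3.363.
Rounding down gives 6, 11, 6, 7, 5, 3 = 38 seats, so the divisor must be adjusted.
With modified divisor 75: modified quotas Stonebridge 6.840, Pinehurst 12.387, Millford 6.640, Claybrook 8.680, Fernley 5.693, Ashgrove 3.693.
Rounding down: Stonebridge 6, Pinehurst 12, Millford 6, Claybrook 8, Fernley 5, Ashgrove 3 (total 40).
Ashgrove receives 3.

3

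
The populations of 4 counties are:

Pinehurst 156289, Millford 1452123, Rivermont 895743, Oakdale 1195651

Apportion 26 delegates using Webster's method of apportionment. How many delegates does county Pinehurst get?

1

Standard divisor 3699806/26 ≈ 142300.231; standard quotas: Pinehurst 1.098, Millford 10.205, Rivermont 6.295, Oakdale 8.402.
Rounding to the nearest integer gives 1, 10, 6, 8 = 25 seats, so the divisor must be adjusted.
With modified divisor 139500: modified quotas Pinehurst 1.120, Millford 10.409, Rivermont 6.421, Oakdale 8.571.
Rounding to the nearest integer: Pinehurst 1, Millford 10, Rivermont 6, Oakdale 9 (total 26).
Pinehurst receives 1.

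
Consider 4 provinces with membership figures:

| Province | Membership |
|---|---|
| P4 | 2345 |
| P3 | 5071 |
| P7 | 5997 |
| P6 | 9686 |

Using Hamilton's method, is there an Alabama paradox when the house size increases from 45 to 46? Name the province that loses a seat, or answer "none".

At 45 seats: P4 4, P3 10, P7 12, P6 19.
At 46 seats: P4 5, P3 10, P7 12, P6 19.
No province's allocation decreased.

none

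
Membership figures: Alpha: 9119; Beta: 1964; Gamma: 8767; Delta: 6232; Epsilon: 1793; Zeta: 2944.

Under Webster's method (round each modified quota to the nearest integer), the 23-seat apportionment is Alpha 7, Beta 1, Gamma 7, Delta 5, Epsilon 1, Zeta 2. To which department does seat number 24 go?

Priority for the next seat is population ÷ (current seats + 0.5).
Priorities: Alpha 1215.867, Beta 1309.333, Gamma 1168.933, Delta 1133.091, Epsilon 1195.333, Zeta 1177.600.
Highest priority: Beta.

Beta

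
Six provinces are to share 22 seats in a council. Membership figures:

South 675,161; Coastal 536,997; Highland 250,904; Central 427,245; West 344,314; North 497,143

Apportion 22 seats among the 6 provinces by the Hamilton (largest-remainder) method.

South 5, Coastal 4, Highland 2, Central 4, West 3, North 4

Standard divisor: 2731764 ÷ 22 ≈ 124171.091.
Standard quotas: South 5.4373, Coastal 4.3247, Highland 2.0206, Central 3.4408, West 2.7729, North 4.0037.
Lower quotas: South 5, Coastal 4, Highland 2, Central 3, West 2, North 4 (sum 20, leaving 2 seats).
Remainders in descending order: West 0.7729, Central 0.4408, South 0.4373, Coastal 0.3247, Highland 0.0206, North 0.0037.
Largest remainders: West, Central receive the extra seats.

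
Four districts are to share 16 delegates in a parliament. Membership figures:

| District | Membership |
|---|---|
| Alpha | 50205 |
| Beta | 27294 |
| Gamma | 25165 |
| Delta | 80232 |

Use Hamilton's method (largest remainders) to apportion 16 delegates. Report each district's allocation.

Standard divisor: 182896 ÷ 16 = 11431.
Standard quotas: Alpha 4.3920, Beta 2.3877, Gamma 2.2015, Delta 7.0188.
Lower quotas: Alpha 4, Beta 2, Gamma 2, Delta 7 (sum 15, leaving 1 seat).
Remainders in descending order: Alpha 0.3920, Beta 0.3877, Gamma 0.2015, Delta 0.0188.
Largest remainder: Alpha receives the extra seat.

Alpha=5; Beta=2; Gamma=2; Delta=7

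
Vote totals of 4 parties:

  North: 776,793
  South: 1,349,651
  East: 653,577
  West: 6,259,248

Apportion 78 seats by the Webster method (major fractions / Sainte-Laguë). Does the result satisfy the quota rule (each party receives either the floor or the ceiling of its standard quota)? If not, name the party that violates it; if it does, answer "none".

West

Standard quotas: North 6.703, South 11.646, East 5.640, West 54.011.
Webster allocation: North 7, South 12, East 6, West 53.
West has quota 54.011 (lower 54, upper 55) but receives 53 — outside the quota interval.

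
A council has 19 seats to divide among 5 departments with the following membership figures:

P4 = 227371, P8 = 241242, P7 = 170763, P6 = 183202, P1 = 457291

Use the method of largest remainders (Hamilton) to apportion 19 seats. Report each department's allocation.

P4 3, P8 4, P7 2, P6 3, P1 7

Standard divisor: 1279869 ÷ 19 ≈ 67361.526.
Standard quotas: P4 3.3754, P8 3.5813, P7 2.5350, P6 2.7197, P1 6.7886.
Lower quotas: P4 3, P8 3, P7 2, P6 2, P1 6 (sum 16, leaving 3 seats).
Remainders in descending order: P1 0.7886, P6 0.7197, P8 0.5813, P7 0.5350, P4 0.3754.
Largest remainders: P1, P6, P8 receive the extra seats.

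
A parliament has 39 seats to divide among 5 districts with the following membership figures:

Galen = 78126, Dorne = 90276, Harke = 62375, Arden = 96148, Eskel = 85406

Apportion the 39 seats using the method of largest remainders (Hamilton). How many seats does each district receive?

Galen 7, Dorne 9, Harke 6, Arden 9, Eskel 8

The standard divisor is 412331/39 ≈ 10572.59.
Standard quotas: Galen 7.3895, Dorne 8.5387, Harke 5.8997, Arden 9.0941, Eskel 8.0781.
Lower quotas: Galen 7, Dorne 8, Harke 5, Arden 9, Eskel 8 (sum 37, leaving 2 seats).
Remainders in descending order: Harke 0.8997, Dorne 0.5387, Galen 0.3895, Arden 0.0941, Eskel 0.0781.
Largest remainders: Harke, Dorne receive the extra seats.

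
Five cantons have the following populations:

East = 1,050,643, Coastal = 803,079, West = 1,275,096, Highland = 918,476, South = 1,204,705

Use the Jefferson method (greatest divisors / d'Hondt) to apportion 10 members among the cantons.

East=2; Coastal=1; West=3; Highland=2; South=2

Standard divisor 5251999/10 ≈ 525199.9; standard quotas: East 2.000, Coastal 1.529, West 2.428, Highland 1.749, South 2.294.
Rounding down gives 2, 1, 2, 1, 2 = 8 seats, so the divisor must be adjusted.
With modified divisor 413300: modified quotas East 2.542, Coastal 1.943, West 3.085, Highland 2.222, South 2.915.
Rounding down: East 2, Coastal 1, West 3, Highland 2, South 2 (total 10).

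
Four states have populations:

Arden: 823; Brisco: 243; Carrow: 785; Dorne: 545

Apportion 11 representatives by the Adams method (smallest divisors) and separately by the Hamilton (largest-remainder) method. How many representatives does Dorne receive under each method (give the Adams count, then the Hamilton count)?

3 and 2

Adams: Arden 4, Brisco 1, Carrow 3, Dorne 3.
Hamilton: Arden 4, Brisco 1, Carrow 4, Dorne 2.
Dorne gets 3 under Adams and 2 under Hamilton.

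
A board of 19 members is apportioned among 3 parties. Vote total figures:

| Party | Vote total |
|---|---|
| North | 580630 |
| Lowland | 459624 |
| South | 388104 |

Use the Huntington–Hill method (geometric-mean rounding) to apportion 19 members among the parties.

North=8; Lowland=6; South=5

With divisor 74256: modified quotas North 7.819, Lowland 6.190, South 5.227.
Geometric-mean thresholds: North √(7·8)=7.483, Lowland √(6·7)=6.481, South √(5·6)=5.477.
Each quota rounded against its threshold gives North 8, Lowland 6, South 5 (total 19).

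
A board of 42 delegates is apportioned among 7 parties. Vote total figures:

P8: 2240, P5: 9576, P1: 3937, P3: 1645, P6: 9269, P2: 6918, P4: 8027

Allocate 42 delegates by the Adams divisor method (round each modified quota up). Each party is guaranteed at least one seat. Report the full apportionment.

Standard divisor 41612/42 ≈ 990.762; standard quotas: P8 2.261, P5 9.665, P1 3.974, P3 1.660, P6 9.355, P2 6.983, P4 8.102.
Rounding up gives 3, 10, 4, 2, 10, 7, 9 = 45 seats, so the divisor must be adjusted.
With modified divisor 1100: modified quotas P8 2.036, P5 8.705, P1 3.579, P3 1.495, P6 8.426, P2 6.289, P4 7.297.
Rounding up: P8 3, P5 9, P1 4, P3 2, P6 9, P2 7, P4 8 (total 42).

P8: 3, P5: 9, P1: 4, P3: 2, P6: 9, P2: 7, P4: 8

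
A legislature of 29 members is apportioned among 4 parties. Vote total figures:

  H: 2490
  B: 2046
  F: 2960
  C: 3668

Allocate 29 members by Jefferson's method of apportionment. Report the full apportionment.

H 6, B 5, F 8, C 10

Standard divisor 11164/29 ≈ 384.966; standard quotas: H 6.468, B 5.315, F 7.689, C 9.528.
Rounding down gives 6, 5, 7, 9 = 27 seats, so the divisor must be adjusted.
With modified divisor 360: modified quotas H 6.917, B 5.683, F 8.222, C 10.189.
Rounding down: H 6, B 5, F 8, C 10 (total 29).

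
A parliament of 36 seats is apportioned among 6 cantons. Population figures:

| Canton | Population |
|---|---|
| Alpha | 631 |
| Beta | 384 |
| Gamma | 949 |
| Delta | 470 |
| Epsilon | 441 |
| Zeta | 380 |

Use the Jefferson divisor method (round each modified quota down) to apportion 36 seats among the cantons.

Alpha 7, Beta 4, Gamma 11, Delta 5, Epsilon 5, Zeta 4

Standard divisor 3255/36 ≈ 90.417; standard quotas: Alpha 6.979, Beta 4.247, Gamma 10.496, Delta 5.198, Epsilon 4.877, Zeta 4.203.
Rounding down gives 6, 4, 10, 5, 4, 4 = 33 seats, so the divisor must be adjusted.
With modified divisor 80: modified quotas Alpha 7.888, Beta 4.800, Gamma 11.863, Delta 5.875, Epsilon 5.513, Zeta 4.750.
Rounding down: Alpha 7, Beta 4, Gamma 11, Delta 5, Epsilon 5, Zeta 4 (total 36).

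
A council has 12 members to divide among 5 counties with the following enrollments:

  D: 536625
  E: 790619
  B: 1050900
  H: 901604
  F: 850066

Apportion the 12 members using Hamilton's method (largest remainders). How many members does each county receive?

D 2, E 2, B 3, H 3, F 2

Standard divisor: 4129814 ÷ 12 ≈ 344151.167.
Standard quotas: D 1.5593, E 2.2973, B 3.0536, H 2.6198, F 2.4700.
Lower quotas: D 1, E 2, B 3, H 2, F 2 (sum 10, leaving 2 seats).
Remainders in descending order: H 0.6198, D 0.5593, F 0.4700, E 0.2973, B 0.0536.
The surplus seats go to H, D.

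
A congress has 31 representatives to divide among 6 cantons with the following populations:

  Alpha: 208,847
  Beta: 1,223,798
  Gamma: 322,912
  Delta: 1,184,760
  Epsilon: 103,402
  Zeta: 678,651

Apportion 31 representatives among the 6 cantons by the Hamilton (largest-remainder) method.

The standard divisor is 3722370/31 ≈ 120076.452.
Standard quotas: Alpha 1.7393, Beta 10.1918, Gamma 2.6892, Delta 9.8667, Epsilon 0.8611, Zeta 5.6518.
Lower quotas: Alpha 1, Beta 10, Gamma 2, Delta 9, Epsilon 0, Zeta 5 (sum 27, leaving 4 seats).
Remainders in descending order: Delta 0.8667, Epsilon 0.8611, Alpha 0.7393, Gamma 0.6892, Zeta 0.6518, Beta 0.1918.
The surplus seats go to Delta, Epsilon, Alpha, Gamma.

Alpha 2; Beta 10; Gamma 3; Delta 10; Epsilon 1; Zeta 5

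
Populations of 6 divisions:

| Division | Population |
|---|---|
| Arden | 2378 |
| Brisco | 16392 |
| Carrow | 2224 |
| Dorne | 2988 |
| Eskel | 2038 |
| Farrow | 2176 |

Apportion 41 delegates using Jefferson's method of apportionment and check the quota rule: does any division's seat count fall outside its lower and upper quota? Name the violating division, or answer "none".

Standard quotas: Arden 3.458, Brisco 23.836, Carrow 3.234, Dorne 4.345, Eskel 2.963, Farrow 3.164.
Jefferson allocation: Arden 3, Brisco 25, Carrow 3, Dorne 4, Eskel 3, Farrow 3.
Brisco has quota 23.836 (lower 23, upper 24) but receives 25 — outside the quota interval.

Brisco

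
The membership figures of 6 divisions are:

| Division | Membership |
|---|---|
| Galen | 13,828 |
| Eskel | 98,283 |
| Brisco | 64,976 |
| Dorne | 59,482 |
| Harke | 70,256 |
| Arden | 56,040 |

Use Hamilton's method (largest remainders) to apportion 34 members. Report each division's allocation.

The standard divisor is 362865/34 ≈ 10672.5.
Standard quotas: Galen 1.2957, Eskel 9.2090, Brisco 6.0882, Dorne 5.5734, Harke 6.5829, Arden 5.2509.
Lower quotas: Galen 1, Eskel 9, Brisco 6, Dorne 5, Harke 6, Arden 5 (sum 32, leaving 2 seats).
Remainders in descending order: Harke 0.5829, Dorne 0.5734, Galen 0.2957, Arden 0.2509, Eskel 0.2090, Brisco 0.0882.
The surplus seats go to Harke, Dorne.

Galen=1, Eskel=9, Brisco=6, Dorne=6, Harke=7, Arden=5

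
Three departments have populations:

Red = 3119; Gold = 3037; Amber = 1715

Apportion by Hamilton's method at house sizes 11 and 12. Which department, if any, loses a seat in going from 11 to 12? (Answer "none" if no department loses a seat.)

At 11 seats: Red 4, Gold 4, Amber 3.
At 12 seats: Red 5, Gold 5, Amber 2.
Amber drops from 3 to 2.

Amber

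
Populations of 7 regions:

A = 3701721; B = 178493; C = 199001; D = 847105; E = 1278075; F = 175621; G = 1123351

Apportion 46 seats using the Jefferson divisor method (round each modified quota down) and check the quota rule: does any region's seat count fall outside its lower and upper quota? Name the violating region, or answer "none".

none

Standard quotas: A 22.694, B 1.094, C 1.220, D 5.193, E 7.835, F 1.077, G 6.887.
Jefferson allocation: A 23, B 1, C 1, D 5, E 8, F 1, G 7.
Every allocation lies between the lower and upper quota.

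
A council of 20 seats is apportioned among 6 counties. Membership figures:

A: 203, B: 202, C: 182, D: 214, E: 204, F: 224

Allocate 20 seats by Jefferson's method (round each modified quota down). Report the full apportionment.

A 3, B 3, C 3, D 4, E 3, F 4

Standard divisor 1229/20 ≈ 61.45; standard quotas: A 3.303, B 3.287, C 2.962, D 3.483, E 3.320, F 3.645.
Rounding down gives 3, 3, 2, 3, 3, 3 = 17 seats, so the divisor must be adjusted.
With modified divisor 52: modified quotas A 3.904, B 3.885, C 3.500, D 4.115, E 3.923, F 4.308.
Rounding down: A 3, B 3, C 3, D 4, E 3, F 4 (total 20).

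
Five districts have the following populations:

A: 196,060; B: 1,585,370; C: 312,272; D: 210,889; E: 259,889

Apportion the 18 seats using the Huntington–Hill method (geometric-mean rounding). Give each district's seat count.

A 1, B 11, C 2, D 2, E 2

With divisor 143878: modified quotas A 1.363, B 11.019, C 2.170, D 1.466, E 1.806.
Geometric-mean thresholds: A √(1·2)=1.414, B √(11·12)=11.489, C √(2·3)=2.449, D √(1·2)=1.414, E √(1·2)=1.414.
Each quota rounded against its threshold gives A 1, B 11, C 2, D 2, E 2 (total 18).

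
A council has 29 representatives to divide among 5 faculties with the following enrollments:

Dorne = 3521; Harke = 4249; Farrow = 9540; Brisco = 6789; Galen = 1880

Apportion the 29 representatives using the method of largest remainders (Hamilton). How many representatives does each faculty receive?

Dorne 4, Harke 5, Farrow 11, Brisco 7, Galen 2

Total 25979; standard divisor 25979/29 ≈ 895.828.
Standard quotas: Dorne 3.9304, Harke 4.7431, Farrow 10.6494, Brisco 7.5785, Galen 2.0986.
Lower quotas: Dorne 3, Harke 4, Farrow 10, Brisco 7, Galen 2 (sum 26, leaving 3 seats).
Remainders in descending order: Dorne 0.9304, Harke 0.7431, Farrow 0.6494, Brisco 0.5785, Galen 0.0986.
The surplus seats go to Dorne, Harke, Farrow.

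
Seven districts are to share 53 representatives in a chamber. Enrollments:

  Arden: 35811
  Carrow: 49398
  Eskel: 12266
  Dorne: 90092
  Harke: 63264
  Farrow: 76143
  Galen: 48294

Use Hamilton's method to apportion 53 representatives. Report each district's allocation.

The standard divisor is 375268/53 ≈ 7080.528.
Standard quotas: Arden 5.0577, Carrow 6.9766, Eskel 1.7324, Dorne 12.7239, Harke 8.9349, Farrow 10.7539, Galen 6.8207.
Lower quotas: Arden 5, Carrow 6, Eskel 1, Dorne 12, Harke 8, Farrow 10, Galen 6 (sum 48, leaving 5 seats).
Remainders in descending order: Carrow 0.9766, Harke 0.9349, Galen 0.8207, Farrow 0.7539, Eskel 0.7324, Dorne 0.7239, Arden 0.0577.
Largest remainders: Carrow, Harke, Galen, Farrow, Eskel receive the extra seats.

Arden: 5, Carrow: 7, Eskel: 2, Dorne: 12, Harke: 9, Farrow: 11, Galen: 7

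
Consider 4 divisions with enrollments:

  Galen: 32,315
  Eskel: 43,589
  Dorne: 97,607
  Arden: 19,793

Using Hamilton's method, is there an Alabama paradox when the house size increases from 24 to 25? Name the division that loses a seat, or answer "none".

At 24 seats: Galen 4, Eskel 5, Dorne 12, Arden 3.
At 25 seats: Galen 4, Eskel 6, Dorne 13, Arden 2.
Arden drops from 3 to 2.

Arden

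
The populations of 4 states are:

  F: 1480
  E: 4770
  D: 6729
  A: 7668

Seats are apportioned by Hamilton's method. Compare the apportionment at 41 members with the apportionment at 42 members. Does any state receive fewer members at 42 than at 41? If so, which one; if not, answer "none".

At 41 seats: F 3, E 10, D 13, A 15.
At 42 seats: F 3, E 10, D 14, A 15.
No state's allocation decreased.

none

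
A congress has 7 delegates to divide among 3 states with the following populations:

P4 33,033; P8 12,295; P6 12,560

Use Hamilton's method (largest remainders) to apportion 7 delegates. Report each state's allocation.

Total 57888; standard divisor 57888/7 ≈ 8269.714.
Standard quotas: P4 3.9945, P8 1.4868, P6 1.5188.
Lower quotas: P4 3, P8 1, P6 1 (sum 5, leaving 2 seats).
Remainders in descending order: P4 0.9945, P6 0.5188, P8 0.4868.
The surplus seats go to P4, P6.

P4: 4, P8: 1, P6: 2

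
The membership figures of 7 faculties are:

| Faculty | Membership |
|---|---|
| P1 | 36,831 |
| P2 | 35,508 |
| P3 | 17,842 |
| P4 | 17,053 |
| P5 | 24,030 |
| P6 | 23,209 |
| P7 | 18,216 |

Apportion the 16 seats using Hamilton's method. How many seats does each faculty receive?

P1: 3; P2: 3; P3: 2; P4: 2; P5: 2; P6: 2; P7: 2

The standard divisor is 172689/16 ≈ 10793.062.
Standard quotas: P1 3.4125, P2 3.2899, P3 1.6531, P4 1.5800, P5 2.2264, P6 2.1504, P7 1.6878.
Lower quotas: P1 3, P2 3, P3 1, P4 1, P5 2, P6 2, P7 1 (sum 13, leaving 3 seats).
Remainders in descending order: P7 0.6878, P3 0.6531, P4 0.5800, P1 0.4125, P2 0.2899, P5 0.2264, P6 0.1504.
Largest remainders: P7, P3, P4 receive the extra seats.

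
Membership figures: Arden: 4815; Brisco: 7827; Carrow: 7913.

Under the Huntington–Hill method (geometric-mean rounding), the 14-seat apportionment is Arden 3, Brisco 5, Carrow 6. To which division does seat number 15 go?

Priority for the next seat is population ÷ (√(s·(s+1))).
Priorities: Arden 1389.971, Brisco 1429.008, Carrow 1221.002.
Highest priority: Brisco.

Brisco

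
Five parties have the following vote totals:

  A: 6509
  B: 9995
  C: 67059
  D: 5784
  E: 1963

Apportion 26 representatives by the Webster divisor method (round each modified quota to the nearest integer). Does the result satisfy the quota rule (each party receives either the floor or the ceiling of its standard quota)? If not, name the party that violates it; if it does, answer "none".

C

Standard quotas: A 1.853, B 2.846, C 19.095, D 1.647, E 0.559.
Webster allocation: A 2, B 3, C 18, D 2, E 1.
C has quota 19.095 (lower 19, upper 20) but receives 18 — outside the quota interval.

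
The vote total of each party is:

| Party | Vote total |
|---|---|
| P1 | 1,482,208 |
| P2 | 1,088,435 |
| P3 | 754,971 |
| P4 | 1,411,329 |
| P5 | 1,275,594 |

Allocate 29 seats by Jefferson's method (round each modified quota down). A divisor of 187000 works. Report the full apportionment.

P1=7, P2=5, P3=4, P4=7, P5=6

With modified divisor 187000: modified quotas P1 7.926, P2 5.821, P3 4.037, P4 7.547, P5 6.821.
Rounding down: P1 7, P2 5, P3 4, P4 7, P5 6 (total 29).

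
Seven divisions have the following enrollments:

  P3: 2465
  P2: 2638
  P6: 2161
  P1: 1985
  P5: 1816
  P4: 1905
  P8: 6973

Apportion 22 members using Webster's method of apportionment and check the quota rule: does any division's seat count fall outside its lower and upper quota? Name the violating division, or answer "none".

Standard quotas: P3 2.719, P2 2.910, P6 2.384, P1 2.190, P5 2.003, P4 2.101, P8 7.692.
Webster allocation: P3 3, P2 3, P6 2, P1 2, P5 2, P4 2, P8 8.
Every allocation lies between the lower and upper quota.

none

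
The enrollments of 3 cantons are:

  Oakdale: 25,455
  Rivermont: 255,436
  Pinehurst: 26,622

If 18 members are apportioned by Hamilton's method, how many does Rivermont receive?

15

The standard divisor is 307513/18 ≈ 17084.056.
Standard quotas: Oakdale 1.4900, Rivermont 14.9517, Pinehurst 1.5583.
Lower quotas: Oakdale 1, Rivermont 14, Pinehurst 1 (sum 16, leaving 2 seats).
Remainders in descending order: Rivermont 0.9517, Pinehurst 0.5583, Oakdale 0.4900.
The surplus seats go to Rivermont, Pinehurst.
Rivermont receives 15.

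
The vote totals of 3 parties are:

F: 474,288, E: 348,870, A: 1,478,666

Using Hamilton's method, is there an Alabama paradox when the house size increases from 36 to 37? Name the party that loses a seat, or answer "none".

At 36 seats: F 7, E 6, A 23.
At 37 seats: F 8, E 5, A 24.
E drops from 6 to 5.

E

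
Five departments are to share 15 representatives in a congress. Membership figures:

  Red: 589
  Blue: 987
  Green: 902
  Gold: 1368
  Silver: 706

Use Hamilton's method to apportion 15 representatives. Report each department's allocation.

Total 4552; standard divisor 4552/15 ≈ 303.467.
Standard quotas: Red 1.941, Blue 3.252, Green 2.972, Gold 4.508, Silver 2.326.
Lower quotas: Red 1, Blue 3, Green 2, Gold 4, Silver 2 (sum 12, leaving 3 seats).
Remainders in descending order: Green 0.972, Red 0.941, Gold 0.508, Silver 0.326, Blue 0.252.
The surplus seats go to Green, Red, Gold.

Red: 2; Blue: 3; Green: 3; Gold: 5; Silver: 2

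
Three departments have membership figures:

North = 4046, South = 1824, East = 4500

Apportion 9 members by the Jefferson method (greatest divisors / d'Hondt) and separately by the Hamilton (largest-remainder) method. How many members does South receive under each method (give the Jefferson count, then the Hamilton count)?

1 and 2

Jefferson: North 4, South 1, East 4.
Hamilton: North 3, South 2, East 4.
South gets 1 under Jefferson and 2 under Hamilton.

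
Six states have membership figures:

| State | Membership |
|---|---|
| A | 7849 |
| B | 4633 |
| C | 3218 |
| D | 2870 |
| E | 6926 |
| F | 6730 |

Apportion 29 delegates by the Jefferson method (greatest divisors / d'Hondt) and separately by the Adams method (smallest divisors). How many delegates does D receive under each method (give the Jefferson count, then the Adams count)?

Jefferson: A 7, B 4, C 3, D 2, E 7, F 6.
Adams: A 7, B 4, C 3, D 3, E 6, F 6.
D gets 2 under Jefferson and 3 under Adams.

2 and 3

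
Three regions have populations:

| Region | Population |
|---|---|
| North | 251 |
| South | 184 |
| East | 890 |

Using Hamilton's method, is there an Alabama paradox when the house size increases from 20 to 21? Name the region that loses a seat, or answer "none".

At 20 seats: North 4, South 3, East 13.
At 21 seats: North 4, South 3, East 14.
No region's allocation decreased.

none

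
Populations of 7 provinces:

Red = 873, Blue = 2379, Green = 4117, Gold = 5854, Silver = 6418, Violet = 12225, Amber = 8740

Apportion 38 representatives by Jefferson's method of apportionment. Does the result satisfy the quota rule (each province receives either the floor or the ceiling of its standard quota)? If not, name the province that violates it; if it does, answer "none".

none

Standard quotas: Red 0.817, Blue 2.226, Green 3.853, Gold 5.478, Silver 6.006, Violet 11.440, Amber 8.179.
Jefferson allocation: Red 0, Blue 2, Green 4, Gold 6, Silver 6, Violet 12, Amber 8.
Every allocation lies between the lower and upper quota.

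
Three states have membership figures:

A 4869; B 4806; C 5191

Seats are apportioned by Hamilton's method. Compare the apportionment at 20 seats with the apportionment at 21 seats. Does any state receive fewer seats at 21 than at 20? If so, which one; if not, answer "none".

none

At 20 seats: A 7, B 6, C 7.
At 21 seats: A 7, B 7, C 7.
No state's allocation decreased.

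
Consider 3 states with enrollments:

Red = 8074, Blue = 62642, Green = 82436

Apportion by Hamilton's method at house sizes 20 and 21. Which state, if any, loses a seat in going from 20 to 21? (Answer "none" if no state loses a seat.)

At 20 seats: Red 1, Blue 8, Green 11.
At 21 seats: Red 1, Blue 9, Green 11.
No state's allocation decreased.

none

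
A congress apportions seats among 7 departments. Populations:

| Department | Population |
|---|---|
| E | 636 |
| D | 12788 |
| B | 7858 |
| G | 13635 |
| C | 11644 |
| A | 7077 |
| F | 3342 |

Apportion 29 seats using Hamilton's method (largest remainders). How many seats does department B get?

4

Standard divisor: 56980 ÷ 29 ≈ 1964.828.
Standard quotas: E 0.3237, D 6.5085, B 3.9993, G 6.9395, C 5.9262, A 3.6018, F 1.7009.
Lower quotas: E 0, D 6, B 3, G 6, C 5, A 3, F 1 (sum 24, leaving 5 seats).
Remainders in descending order: B 0.9993, G 0.9395, C 0.9262, F 0.7009, A 0.6018, D 0.5085, E 0.3237.
Largest remainders: B, G, C, F, A receive the extra seats.
B receives 4.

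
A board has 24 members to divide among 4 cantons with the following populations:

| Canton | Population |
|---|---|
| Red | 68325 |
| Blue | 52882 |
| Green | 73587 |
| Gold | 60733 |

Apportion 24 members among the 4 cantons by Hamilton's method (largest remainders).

Red 6, Blue 5, Green 7, Gold 6

Total 255527; standard divisor 255527/24 ≈ 10646.958.
Standard quotas: Red 6.4173, Blue 4.9669, Green 6.9116, Gold 5.7043.
Lower quotas: Red 6, Blue 4, Green 6, Gold 5 (sum 21, leaving 3 seats).
Remainders in descending order: Blue 0.9669, Green 0.9116, Gold 0.7043, Red 0.4173.
The surplus seats go to Blue, Green, Gold.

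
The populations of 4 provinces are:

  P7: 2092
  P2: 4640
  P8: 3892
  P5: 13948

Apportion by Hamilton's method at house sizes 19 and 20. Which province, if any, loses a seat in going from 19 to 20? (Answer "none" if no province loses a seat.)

none

At 19 seats: P7 2, P2 3, P8 3, P5 11.
At 20 seats: P7 2, P2 4, P8 3, P5 11.
No province's allocation decreased.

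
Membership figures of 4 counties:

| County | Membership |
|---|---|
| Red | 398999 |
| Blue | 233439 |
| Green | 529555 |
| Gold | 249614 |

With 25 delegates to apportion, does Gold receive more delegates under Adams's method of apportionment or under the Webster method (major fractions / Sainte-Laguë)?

Adams: Red 7, Blue 4, Green 9, Gold 5.
Webster: Red 7, Blue 4, Green 10, Gold 4.
Gold gets 5 under Adams and 4 under Webster.

Adams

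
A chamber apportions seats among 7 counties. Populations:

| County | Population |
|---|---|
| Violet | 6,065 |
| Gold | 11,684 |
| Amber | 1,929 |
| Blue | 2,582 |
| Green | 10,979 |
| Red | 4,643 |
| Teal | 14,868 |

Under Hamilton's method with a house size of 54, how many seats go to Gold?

12

The standard divisor is 52750/54 ≈ 976.852.
Standard quotas: Violet 6.2087, Gold 11.9609, Amber 1.9747, Blue 2.6432, Green 11.2392, Red 4.7530, Teal 15.2203.
Lower quotas: Violet 6, Gold 11, Amber 1, Blue 2, Green 11, Red 4, Teal 15 (sum 50, leaving 4 seats).
Remainders in descending order: Amber 0.9747, Gold 0.9609, Red 0.7530, Blue 0.6432, Green 0.2392, Teal 0.2203, Violet 0.2087.
Largest remainders: Amber, Gold, Red, Blue receive the extra seats.
Gold receives 12.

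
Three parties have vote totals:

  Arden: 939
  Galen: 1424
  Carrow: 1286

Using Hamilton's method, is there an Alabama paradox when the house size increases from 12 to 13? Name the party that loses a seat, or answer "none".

At 12 seats: Arden 3, Galen 5, Carrow 4.
At 13 seats: Arden 3, Galen 5, Carrow 5.
No party's allocation decreased.

none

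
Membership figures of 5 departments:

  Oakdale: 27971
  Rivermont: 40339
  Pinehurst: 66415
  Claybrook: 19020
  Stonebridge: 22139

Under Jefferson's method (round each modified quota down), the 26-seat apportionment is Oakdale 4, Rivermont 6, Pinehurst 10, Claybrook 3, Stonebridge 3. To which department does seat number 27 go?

Pinehurst

Priority for the next seat is population ÷ (current seats + 1).
Priorities: Oakdale 5594.200, Rivermont 5762.714, Pinehurst 6037.727, Claybrook 4755.000, Stonebridge 5534.750.
Highest priority: Pinehurst.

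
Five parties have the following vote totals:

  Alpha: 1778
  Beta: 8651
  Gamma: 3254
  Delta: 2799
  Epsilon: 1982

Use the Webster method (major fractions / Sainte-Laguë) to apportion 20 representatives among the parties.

Alpha 2; Beta 9; Gamma 4; Delta 3; Epsilon 2

Standard divisor 18464/20 ≈ 923.2; standard quotas: Alpha 1.926, Beta 9.371, Gamma 3.525, Delta 3.032, Epsilon 2.147.
Rounding to the nearest integer gives Alpha 2, Beta 9, Gamma 4, Delta 3, Epsilon 2 — total 20, matching the house size, so no adjustment is needed.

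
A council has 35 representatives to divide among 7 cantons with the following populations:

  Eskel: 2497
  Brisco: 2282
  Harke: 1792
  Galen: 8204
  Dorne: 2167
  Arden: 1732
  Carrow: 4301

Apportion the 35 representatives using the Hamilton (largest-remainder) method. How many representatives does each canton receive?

The standard divisor is 22975/35 ≈ 656.429.
Standard quotas: Eskel 3.8039, Brisco 3.4764, Harke 2.7299, Galen 12.4979, Dorne 3.3012, Arden 2.6385, Carrow 6.5521.
Lower quotas: Eskel 3, Brisco 3, Harke 2, Galen 12, Dorne 3, Arden 2, Carrow 6 (sum 31, leaving 4 seats).
Remainders in descending order: Eskel 0.8039, Harke 0.7299, Arden 0.6385, Carrow 0.5521, Galen 0.4979, Brisco 0.4764, Dorne 0.3012.
Largest remainders: Eskel, Harke, Arden, Carrow receive the extra seats.

Eskel=4, Brisco=3, Harke=3, Galen=12, Dorne=3, Arden=3, Carrow=7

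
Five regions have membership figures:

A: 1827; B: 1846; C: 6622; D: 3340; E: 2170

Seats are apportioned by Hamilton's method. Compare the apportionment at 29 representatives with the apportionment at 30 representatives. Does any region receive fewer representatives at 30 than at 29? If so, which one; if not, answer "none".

none

At 29 seats: A 3, B 4, C 12, D 6, E 4.
At 30 seats: A 3, B 4, C 13, D 6, E 4.
No region's allocation decreased.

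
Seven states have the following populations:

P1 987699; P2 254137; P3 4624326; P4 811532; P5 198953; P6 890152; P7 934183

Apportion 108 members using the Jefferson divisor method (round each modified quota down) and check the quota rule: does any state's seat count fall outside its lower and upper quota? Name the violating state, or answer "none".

Standard quotas: P1 12.260, P2 3.154, P3 57.399, P4 10.073, P5 2.469, P6 11.049, P7 11.595.
Jefferson allocation: P1 12, P2 3, P3 59, P4 10, P5 2, P6 11, P7 11.
P3 has quota 57.399 (lower 57, upper 58) but receives 59 — outside the quota interval.

P3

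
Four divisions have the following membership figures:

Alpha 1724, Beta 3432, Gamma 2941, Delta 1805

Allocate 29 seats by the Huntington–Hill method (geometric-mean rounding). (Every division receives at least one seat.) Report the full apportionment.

With divisor 338: modified quotas Alpha 5.101, Beta 10.154, Gamma 8.701, Delta 5.340.
Geometric-mean thresholds: Alpha √(5·6)=5.477, Beta √(10·11)=10.488, Gamma √(8·9)=8.485, Delta √(5·6)=5.477.
Each quota rounded against its threshold gives Alpha 5, Beta 10, Gamma 9, Delta 5 (total 29).

Alpha 5, Beta 10, Gamma 9, Delta 5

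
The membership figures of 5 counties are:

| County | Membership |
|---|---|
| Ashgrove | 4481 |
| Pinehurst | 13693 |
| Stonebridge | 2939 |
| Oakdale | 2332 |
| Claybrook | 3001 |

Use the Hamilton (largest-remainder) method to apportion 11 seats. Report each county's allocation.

Ashgrove=2, Pinehurst=6, Stonebridge=1, Oakdale=1, Claybrook=1

The standard divisor is 26446/11 ≈ 2404.182.
Standard quotas: Ashgrove 1.8638, Pinehurst 5.6955, Stonebridge 1.2225, Oakdale 0.9700, Claybrook 1.2482.
Lower quotas: Ashgrove 1, Pinehurst 5, Stonebridge 1, Oakdale 0, Claybrook 1 (sum 8, leaving 3 seats).
Remainders in descending order: Oakdale 0.9700, Ashgrove 0.8638, Pinehurst 0.6955, Claybrook 0.2482, Stonebridge 0.2225.
The surplus seats go to Oakdale, Ashgrove, Pinehurst.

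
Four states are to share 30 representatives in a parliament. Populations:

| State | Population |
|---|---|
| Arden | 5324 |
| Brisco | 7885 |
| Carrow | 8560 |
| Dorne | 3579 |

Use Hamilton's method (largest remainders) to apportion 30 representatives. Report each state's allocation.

Total 25348; standard divisor 25348/30 ≈ 844.933.
Standard quotas: Arden 6.3011, Brisco 9.3321, Carrow 10.1310, Dorne 4.2358.
Lower quotas: Arden 6, Brisco 9, Carrow 10, Dorne 4 (sum 29, leaving 1 seat).
Remainders in descending order: Brisco 0.3321, Arden 0.3011, Dorne 0.2358, Carrow 0.1310.
The surplus seat goes to Brisco.

Arden 6, Brisco 10, Carrow 10, Dorne 4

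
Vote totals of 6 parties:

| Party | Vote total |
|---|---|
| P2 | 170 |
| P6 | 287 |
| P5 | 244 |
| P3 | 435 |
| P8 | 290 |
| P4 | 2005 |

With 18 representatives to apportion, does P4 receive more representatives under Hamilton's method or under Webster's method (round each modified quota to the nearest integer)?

Hamilton: P2 1, P6 1, P5 1, P3 2, P8 2, P4 11.
Webster: P2 1, P6 2, P5 1, P3 2, P8 2, P4 10.
P4 gets 11 under Hamilton and 10 under Webster.

Hamilton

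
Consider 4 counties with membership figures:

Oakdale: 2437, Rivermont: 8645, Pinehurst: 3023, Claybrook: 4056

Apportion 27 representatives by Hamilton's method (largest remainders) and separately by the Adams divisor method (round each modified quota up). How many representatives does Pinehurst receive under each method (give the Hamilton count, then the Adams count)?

Hamilton: Oakdale 4, Rivermont 13, Pinehurst 4, Claybrook 6.
Adams: Oakdale 4, Rivermont 12, Pinehurst 5, Claybrook 6.
Pinehurst gets 4 under Hamilton and 5 under Adams.

4 and 5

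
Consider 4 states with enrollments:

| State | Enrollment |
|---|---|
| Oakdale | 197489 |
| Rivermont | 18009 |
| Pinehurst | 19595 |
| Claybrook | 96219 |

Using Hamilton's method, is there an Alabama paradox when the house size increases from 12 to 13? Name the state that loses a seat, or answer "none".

Rivermont

At 12 seats: Oakdale 7, Rivermont 1, Pinehurst 1, Claybrook 3.
At 13 seats: Oakdale 8, Rivermont 0, Pinehurst 1, Claybrook 4.
Rivermont drops from 1 to 0.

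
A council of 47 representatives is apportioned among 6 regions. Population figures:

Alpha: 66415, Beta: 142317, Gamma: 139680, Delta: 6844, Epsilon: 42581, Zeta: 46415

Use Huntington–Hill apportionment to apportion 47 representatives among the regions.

With divisor 9580: modified quotas Alpha 6.933, Beta 14.856, Gamma 14.580, Delta 0.714, Epsilon 4.445, Zeta 4.845.
Geometric-mean thresholds: Alpha √(6·7)=6.481, Beta √(14·15)=14.491, Gamma √(14·15)=14.491, Delta (min 1), Epsilon √(4·5)=4.472, Zeta √(4·5)=4.472.
Each quota rounded against its threshold gives Alpha 7, Beta 15, Gamma 15, Delta 1, Epsilon 4, Zeta 5 (total 47).

Alpha 7, Beta 15, Gamma 15, Delta 1, Epsilon 4, Zeta 5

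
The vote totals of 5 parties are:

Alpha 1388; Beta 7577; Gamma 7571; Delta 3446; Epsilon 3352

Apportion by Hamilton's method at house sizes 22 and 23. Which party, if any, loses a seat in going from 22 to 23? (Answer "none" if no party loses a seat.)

At 22 seats: Alpha 2, Beta 7, Gamma 7, Delta 3, Epsilon 3.
At 23 seats: Alpha 1, Beta 8, Gamma 8, Delta 3, Epsilon 3.
Alpha drops from 2 to 1.

Alpha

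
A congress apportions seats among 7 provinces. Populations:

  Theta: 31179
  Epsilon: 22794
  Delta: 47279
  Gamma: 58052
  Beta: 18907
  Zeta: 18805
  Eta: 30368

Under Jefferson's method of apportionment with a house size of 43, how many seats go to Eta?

Standard divisor 227384/43 ≈ 5288; standard quotas: Theta 5.896, Epsilon 4.311, Delta 8.941, Gamma 10.978, Beta 3.575, Zeta 3.556, Eta 5.743.
Rounding down gives 5, 4, 8, 10, 3, 3, 5 = 38 seats, so the divisor must be adjusted.
With modified divisor 4800: modified quotas Theta 6.496, Epsilon 4.749, Delta 9.850, Gamma 12.094, Beta 3.939, Zeta 3.918, Eta 6.327.
Rounding down: Theta 6, Epsilon 4, Delta 9, Gamma 12, Beta 3, Zeta 3, Eta 6 (total 43).
Eta receives 6.

6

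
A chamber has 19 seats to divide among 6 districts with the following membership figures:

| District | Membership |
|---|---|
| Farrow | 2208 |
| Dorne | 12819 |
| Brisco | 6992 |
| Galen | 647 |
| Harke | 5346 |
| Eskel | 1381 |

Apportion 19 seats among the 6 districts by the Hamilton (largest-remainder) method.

Standard divisor: 29393 ÷ 19 = 1547.
Standard quotas: Farrow 1.4273, Dorne 8.2864, Brisco 4.5197, Galen 0.4182, Harke 3.4557, Eskel 0.8927.
Lower quotas: Farrow 1, Dorne 8, Brisco 4, Galen 0, Harke 3, Eskel 0 (sum 16, leaving 3 seats).
Remainders in descending order: Eskel 0.8927, Brisco 0.5197, Harke 0.4557, Farrow 0.4273, Galen 0.4182, Dorne 0.2864.
Largest remainders: Eskel, Brisco, Harke receive the extra seats.

Farrow 1, Dorne 8, Brisco 5, Galen 0, Harke 4, Eskel 1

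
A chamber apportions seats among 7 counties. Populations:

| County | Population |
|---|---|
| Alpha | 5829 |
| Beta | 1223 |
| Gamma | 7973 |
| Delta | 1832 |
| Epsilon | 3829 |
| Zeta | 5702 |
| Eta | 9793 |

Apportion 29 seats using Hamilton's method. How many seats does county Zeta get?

Standard divisor: 36181 ÷ 29 ≈ 1247.621.
Standard quotas: Alpha 4.6721, Beta 0.9803, Gamma 6.3906, Delta 1.4684, Epsilon 3.0690, Zeta 4.5703, Eta 7.8493.
Lower quotas: Alpha 4, Beta 0, Gamma 6, Delta 1, Epsilon 3, Zeta 4, Eta 7 (sum 25, leaving 4 seats).
Remainders in descending order: Beta 0.9803, Eta 0.8493, Alpha 0.6721, Zeta 0.5703, Delta 0.4684, Gamma 0.3906, Epsilon 0.0690.
The surplus seats go to Beta, Eta, Alpha, Zeta.
Zeta receives 5.

5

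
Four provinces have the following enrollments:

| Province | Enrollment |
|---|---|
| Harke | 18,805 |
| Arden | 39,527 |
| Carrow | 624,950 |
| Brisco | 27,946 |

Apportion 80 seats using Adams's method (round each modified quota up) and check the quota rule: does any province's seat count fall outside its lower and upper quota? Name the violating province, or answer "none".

Standard quotas: Harke 2.115, Arden 4.446, Carrow 70.295, Brisco 3.143.
Adams allocation: Harke 3, Arden 5, Carrow 68, Brisco 4.
Carrow has quota 70.295 (lower 70, upper 71) but receives 68 — outside the quota interval.

Carrow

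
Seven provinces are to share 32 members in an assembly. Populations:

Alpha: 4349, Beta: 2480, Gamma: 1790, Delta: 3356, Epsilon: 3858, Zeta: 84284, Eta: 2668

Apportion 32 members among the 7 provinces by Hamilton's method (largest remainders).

The standard divisor is 102785/32 ≈ 3212.031.
Standard quotas: Alpha 1.3540, Beta 0.7721, Gamma 0.5573, Delta 1.0448, Epsilon 1.2011, Zeta 26.2401, Eta 0.8306.
Lower quotas: Alpha 1, Beta 0, Gamma 0, Delta 1, Epsilon 1, Zeta 26, Eta 0 (sum 29, leaving 3 seats).
Remainders in descending order: Eta 0.8306, Beta 0.7721, Gamma 0.5573, Alpha 0.3540, Zeta 0.2401, Epsilon 0.2011, Delta 0.0448.
The surplus seats go to Eta, Beta, Gamma.

Alpha 1; Beta 1; Gamma 1; Delta 1; Epsilon 1; Zeta 26; Eta 1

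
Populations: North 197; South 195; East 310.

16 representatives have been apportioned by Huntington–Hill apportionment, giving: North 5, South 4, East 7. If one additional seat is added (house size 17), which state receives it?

South

Priority for the next seat is population ÷ (√(s·(s+1))).
Priorities: North 35.967, South 43.603, East 41.425.
Highest priority: South.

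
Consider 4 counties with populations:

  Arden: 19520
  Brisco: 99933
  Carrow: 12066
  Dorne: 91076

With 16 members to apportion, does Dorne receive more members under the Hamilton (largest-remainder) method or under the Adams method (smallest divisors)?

Hamilton: Arden 1, Brisco 7, Carrow 1, Dorne 7.
Adams: Arden 2, Brisco 7, Carrow 1, Dorne 6.
Dorne gets 7 under Hamilton and 6 under Adams.

Hamilton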